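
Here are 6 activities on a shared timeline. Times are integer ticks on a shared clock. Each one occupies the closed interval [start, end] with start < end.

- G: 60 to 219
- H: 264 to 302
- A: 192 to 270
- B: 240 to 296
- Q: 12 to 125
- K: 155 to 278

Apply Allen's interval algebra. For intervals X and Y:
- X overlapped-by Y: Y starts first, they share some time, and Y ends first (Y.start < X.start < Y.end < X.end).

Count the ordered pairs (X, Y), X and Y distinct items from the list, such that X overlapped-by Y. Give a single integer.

Checking all 30 ordered pairs for relation 'overlapped-by'; matching pairs in alphabetical order:
(A, G): A overlapped-by G ✓
(B, A): B overlapped-by A ✓
(B, K): B overlapped-by K ✓
(G, Q): G overlapped-by Q ✓
(H, A): H overlapped-by A ✓
(H, B): H overlapped-by B ✓
(H, K): H overlapped-by K ✓
(K, G): K overlapped-by G ✓
Count: 8.

8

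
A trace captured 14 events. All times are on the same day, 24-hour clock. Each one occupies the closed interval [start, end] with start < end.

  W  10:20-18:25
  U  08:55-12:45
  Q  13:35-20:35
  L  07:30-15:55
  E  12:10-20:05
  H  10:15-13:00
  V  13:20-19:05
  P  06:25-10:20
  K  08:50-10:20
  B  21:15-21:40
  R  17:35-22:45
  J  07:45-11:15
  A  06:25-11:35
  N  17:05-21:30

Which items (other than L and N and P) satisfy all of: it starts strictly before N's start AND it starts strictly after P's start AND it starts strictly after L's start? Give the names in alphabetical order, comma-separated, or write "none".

E, H, J, K, Q, U, V, W

Conditions: its start is strictly before N's start (X.start < 17:05) AND its start is strictly after P's start (X.start > 06:25) AND its start is strictly after L's start (X.start > 07:30).
A: start 06:25 < 17:05? ✓; start 06:25 > 06:25? ✗; start 06:25 > 07:30? ✗ → no.
B: start 21:15 < 17:05? ✗; start 21:15 > 06:25? ✓; start 21:15 > 07:30? ✓ → no.
E: start 12:10 < 17:05? ✓; start 12:10 > 06:25? ✓; start 12:10 > 07:30? ✓ → yes.
H: start 10:15 < 17:05? ✓; start 10:15 > 06:25? ✓; start 10:15 > 07:30? ✓ → yes.
J: start 07:45 < 17:05? ✓; start 07:45 > 06:25? ✓; start 07:45 > 07:30? ✓ → yes.
K: start 08:50 < 17:05? ✓; start 08:50 > 06:25? ✓; start 08:50 > 07:30? ✓ → yes.
Q: start 13:35 < 17:05? ✓; start 13:35 > 06:25? ✓; start 13:35 > 07:30? ✓ → yes.
R: start 17:35 < 17:05? ✗; start 17:35 > 06:25? ✓; start 17:35 > 07:30? ✓ → no.
U: start 08:55 < 17:05? ✓; start 08:55 > 06:25? ✓; start 08:55 > 07:30? ✓ → yes.
V: start 13:20 < 17:05? ✓; start 13:20 > 06:25? ✓; start 13:20 > 07:30? ✓ → yes.
W: start 10:20 < 17:05? ✓; start 10:20 > 06:25? ✓; start 10:20 > 07:30? ✓ → yes.
Result: E, H, J, K, Q, U, V, W.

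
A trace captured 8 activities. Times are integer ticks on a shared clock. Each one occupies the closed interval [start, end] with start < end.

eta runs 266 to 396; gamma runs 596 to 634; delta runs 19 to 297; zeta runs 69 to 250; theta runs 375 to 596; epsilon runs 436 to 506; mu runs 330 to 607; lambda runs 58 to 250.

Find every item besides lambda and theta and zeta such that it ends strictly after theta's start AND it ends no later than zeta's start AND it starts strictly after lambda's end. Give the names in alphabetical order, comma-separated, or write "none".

none

Conditions: its end is strictly after theta's start (X.end > 375) AND its end is no later than zeta's start (X.end <= 69) AND its start is strictly after lambda's end (X.start > 250).
delta: end 297 > 375? ✗; end 297 <= 69? ✗; start 19 > 250? ✗ → no.
epsilon: end 506 > 375? ✓; end 506 <= 69? ✗; start 436 > 250? ✓ → no.
eta: end 396 > 375? ✓; end 396 <= 69? ✗; start 266 > 250? ✓ → no.
gamma: end 634 > 375? ✓; end 634 <= 69? ✗; start 596 > 250? ✓ → no.
mu: end 607 > 375? ✓; end 607 <= 69? ✗; start 330 > 250? ✓ → no.
Result: none.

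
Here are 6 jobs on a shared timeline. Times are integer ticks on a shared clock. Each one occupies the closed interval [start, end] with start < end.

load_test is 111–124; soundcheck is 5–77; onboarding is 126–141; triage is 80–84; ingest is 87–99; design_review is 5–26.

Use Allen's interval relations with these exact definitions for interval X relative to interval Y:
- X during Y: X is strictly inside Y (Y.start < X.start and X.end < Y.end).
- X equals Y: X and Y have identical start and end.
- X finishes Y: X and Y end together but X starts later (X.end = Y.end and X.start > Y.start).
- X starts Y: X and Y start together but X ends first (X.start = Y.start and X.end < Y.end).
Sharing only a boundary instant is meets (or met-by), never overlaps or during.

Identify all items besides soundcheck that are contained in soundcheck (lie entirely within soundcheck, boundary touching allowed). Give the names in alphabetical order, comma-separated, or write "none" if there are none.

Target soundcheck = [5, 77].
design_review [5, 26] → starts → yes.
ingest [87, 99] → after → no.
load_test [111, 124] → after → no.
onboarding [126, 141] → after → no.
triage [80, 84] → after → no.
Result: design_review.

design_review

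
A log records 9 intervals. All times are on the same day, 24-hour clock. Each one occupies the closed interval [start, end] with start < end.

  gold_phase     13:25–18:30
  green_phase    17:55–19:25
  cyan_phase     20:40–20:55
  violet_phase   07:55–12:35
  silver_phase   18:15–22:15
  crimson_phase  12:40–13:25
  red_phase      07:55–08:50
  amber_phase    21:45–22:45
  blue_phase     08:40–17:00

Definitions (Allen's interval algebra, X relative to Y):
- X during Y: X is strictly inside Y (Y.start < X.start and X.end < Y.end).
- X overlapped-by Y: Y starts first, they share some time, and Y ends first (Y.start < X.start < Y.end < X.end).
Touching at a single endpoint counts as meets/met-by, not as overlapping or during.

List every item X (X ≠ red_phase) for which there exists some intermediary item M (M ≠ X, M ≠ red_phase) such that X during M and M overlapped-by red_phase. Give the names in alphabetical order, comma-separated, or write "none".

crimson_phase

Target red_phase = [07:55, 08:50].
Intermediaries M with M overlapped-by red_phase: blue_phase.
Via blue_phase — items with X during blue_phase: crimson_phase.
Union: crimson_phase.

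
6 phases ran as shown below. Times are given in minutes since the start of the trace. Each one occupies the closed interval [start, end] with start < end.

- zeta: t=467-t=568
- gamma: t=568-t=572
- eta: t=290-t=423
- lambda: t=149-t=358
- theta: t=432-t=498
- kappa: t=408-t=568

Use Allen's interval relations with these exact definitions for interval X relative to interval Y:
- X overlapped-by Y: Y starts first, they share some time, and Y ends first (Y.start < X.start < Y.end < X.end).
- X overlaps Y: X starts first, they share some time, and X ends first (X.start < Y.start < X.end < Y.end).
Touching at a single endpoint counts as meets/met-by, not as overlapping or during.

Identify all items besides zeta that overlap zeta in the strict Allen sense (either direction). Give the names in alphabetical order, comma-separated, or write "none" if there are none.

Target zeta = [t=467, t=568].
eta [t=290, t=423] → before → no.
gamma [t=568, t=572] → met-by → no.
kappa [t=408, t=568] → finished-by → no.
lambda [t=149, t=358] → before → no.
theta [t=432, t=498] → overlaps → yes.
Result: theta.

theta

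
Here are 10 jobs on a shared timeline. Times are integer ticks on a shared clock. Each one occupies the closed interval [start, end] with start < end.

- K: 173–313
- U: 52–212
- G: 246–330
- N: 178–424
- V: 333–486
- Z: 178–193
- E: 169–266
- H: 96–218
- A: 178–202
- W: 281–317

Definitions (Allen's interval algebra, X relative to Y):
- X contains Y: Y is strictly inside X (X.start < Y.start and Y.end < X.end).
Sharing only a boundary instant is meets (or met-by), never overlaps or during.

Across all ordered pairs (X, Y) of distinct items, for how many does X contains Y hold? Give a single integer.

Checking all 90 ordered pairs for relation 'contains'; matching pairs in alphabetical order:
(E, A): E contains A ✓
(E, Z): E contains Z ✓
(G, W): G contains W ✓
(H, A): H contains A ✓
(H, Z): H contains Z ✓
(K, A): K contains A ✓
(K, Z): K contains Z ✓
(N, G): N contains G ✓
(N, W): N contains W ✓
(U, A): U contains A ✓
(U, Z): U contains Z ✓
Count: 11.

11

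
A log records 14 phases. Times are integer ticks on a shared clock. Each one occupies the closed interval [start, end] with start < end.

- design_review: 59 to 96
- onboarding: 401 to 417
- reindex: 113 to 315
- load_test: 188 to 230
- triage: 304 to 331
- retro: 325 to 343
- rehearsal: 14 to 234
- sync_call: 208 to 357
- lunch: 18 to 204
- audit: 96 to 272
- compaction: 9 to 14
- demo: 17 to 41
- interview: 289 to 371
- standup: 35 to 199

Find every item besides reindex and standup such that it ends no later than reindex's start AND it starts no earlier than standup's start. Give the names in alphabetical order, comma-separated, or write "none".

design_review

Conditions: its end is no later than reindex's start (X.end <= 113) AND its start is no earlier than standup's start (X.start >= 35).
audit: end 272 <= 113? ✗; start 96 >= 35? ✓ → no.
compaction: end 14 <= 113? ✓; start 9 >= 35? ✗ → no.
demo: end 41 <= 113? ✓; start 17 >= 35? ✗ → no.
design_review: end 96 <= 113? ✓; start 59 >= 35? ✓ → yes.
interview: end 371 <= 113? ✗; start 289 >= 35? ✓ → no.
load_test: end 230 <= 113? ✗; start 188 >= 35? ✓ → no.
lunch: end 204 <= 113? ✗; start 18 >= 35? ✗ → no.
onboarding: end 417 <= 113? ✗; start 401 >= 35? ✓ → no.
rehearsal: end 234 <= 113? ✗; start 14 >= 35? ✗ → no.
retro: end 343 <= 113? ✗; start 325 >= 35? ✓ → no.
sync_call: end 357 <= 113? ✗; start 208 >= 35? ✓ → no.
triage: end 331 <= 113? ✗; start 304 >= 35? ✓ → no.
Result: design_review.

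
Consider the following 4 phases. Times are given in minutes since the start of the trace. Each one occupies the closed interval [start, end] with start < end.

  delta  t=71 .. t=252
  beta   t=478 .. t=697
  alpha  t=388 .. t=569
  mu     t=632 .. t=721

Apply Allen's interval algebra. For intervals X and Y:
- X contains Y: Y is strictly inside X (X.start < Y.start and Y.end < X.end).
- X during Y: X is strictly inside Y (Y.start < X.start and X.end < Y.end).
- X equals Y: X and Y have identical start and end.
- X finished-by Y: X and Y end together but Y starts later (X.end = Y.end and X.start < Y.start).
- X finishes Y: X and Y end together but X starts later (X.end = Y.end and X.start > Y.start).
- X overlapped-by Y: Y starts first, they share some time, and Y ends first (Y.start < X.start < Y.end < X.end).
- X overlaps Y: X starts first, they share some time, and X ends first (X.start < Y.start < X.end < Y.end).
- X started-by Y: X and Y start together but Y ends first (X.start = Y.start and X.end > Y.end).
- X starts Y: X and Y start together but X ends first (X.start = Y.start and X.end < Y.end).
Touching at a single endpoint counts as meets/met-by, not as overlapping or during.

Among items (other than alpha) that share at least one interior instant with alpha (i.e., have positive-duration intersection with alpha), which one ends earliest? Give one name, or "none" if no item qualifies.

beta

Target alpha = [t=388, t=569].
beta [t=478, t=697] → overlapped-by → candidate.
delta [t=71, t=252] → before → excluded.
mu [t=632, t=721] → after → excluded.
Among candidates, earliest end is t=697 → beta.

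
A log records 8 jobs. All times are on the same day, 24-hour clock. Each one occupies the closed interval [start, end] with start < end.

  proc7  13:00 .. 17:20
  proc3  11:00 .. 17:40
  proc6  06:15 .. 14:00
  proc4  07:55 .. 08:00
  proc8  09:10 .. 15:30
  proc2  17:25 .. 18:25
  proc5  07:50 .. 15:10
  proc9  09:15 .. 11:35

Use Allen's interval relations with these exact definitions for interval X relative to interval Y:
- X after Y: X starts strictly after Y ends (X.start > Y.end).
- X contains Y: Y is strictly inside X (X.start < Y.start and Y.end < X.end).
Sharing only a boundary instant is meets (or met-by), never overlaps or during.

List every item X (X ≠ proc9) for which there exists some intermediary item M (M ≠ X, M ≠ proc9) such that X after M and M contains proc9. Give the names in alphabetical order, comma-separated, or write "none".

proc2

Target proc9 = [09:15, 11:35].
Intermediaries M with M contains proc9: proc5, proc6, proc8.
Via proc5 — items with X after proc5: proc2.
Via proc6 — items with X after proc6: proc2.
Via proc8 — items with X after proc8: proc2.
Union: proc2.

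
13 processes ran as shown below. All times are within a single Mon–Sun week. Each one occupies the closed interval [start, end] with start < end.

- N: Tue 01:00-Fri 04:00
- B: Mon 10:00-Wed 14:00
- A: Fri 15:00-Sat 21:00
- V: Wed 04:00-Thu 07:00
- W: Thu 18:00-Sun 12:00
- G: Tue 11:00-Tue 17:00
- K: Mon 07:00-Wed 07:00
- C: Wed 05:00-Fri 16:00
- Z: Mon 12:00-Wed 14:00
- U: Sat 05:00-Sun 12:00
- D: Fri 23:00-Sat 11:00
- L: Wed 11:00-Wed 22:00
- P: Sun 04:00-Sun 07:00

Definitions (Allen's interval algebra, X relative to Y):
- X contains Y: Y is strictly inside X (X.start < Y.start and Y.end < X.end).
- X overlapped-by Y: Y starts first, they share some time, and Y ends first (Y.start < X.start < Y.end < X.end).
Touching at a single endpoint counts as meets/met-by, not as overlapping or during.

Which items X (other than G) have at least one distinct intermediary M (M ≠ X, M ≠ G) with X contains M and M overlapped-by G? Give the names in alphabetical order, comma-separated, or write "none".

none

Target G = [Tue 11:00, Tue 17:00].
Intermediaries M with M overlapped-by G: none.
Union: none.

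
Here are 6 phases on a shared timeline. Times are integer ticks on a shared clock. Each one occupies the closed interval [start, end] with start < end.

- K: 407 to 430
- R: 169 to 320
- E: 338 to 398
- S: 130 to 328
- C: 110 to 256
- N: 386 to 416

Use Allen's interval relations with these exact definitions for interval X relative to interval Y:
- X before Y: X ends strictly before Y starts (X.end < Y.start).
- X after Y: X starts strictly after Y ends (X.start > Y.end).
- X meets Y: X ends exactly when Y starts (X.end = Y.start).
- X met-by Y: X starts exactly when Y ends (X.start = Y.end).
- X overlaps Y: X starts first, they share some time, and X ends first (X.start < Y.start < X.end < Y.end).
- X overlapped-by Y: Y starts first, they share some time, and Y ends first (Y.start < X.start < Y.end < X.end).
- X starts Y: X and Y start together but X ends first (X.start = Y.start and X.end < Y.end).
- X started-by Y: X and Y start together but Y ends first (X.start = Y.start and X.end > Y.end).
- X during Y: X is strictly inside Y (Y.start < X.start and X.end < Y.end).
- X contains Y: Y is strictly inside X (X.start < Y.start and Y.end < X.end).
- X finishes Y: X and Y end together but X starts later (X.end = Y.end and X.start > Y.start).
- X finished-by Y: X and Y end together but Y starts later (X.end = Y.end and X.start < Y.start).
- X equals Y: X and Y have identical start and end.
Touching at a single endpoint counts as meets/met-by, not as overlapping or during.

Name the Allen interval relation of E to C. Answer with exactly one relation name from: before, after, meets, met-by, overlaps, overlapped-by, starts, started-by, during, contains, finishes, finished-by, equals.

E = [338, 398]; C = [110, 256].
Compare endpoints: E.start > C.start, E.start > C.end, E.end > C.start, E.end > C.end.
That pattern is 'after'.

after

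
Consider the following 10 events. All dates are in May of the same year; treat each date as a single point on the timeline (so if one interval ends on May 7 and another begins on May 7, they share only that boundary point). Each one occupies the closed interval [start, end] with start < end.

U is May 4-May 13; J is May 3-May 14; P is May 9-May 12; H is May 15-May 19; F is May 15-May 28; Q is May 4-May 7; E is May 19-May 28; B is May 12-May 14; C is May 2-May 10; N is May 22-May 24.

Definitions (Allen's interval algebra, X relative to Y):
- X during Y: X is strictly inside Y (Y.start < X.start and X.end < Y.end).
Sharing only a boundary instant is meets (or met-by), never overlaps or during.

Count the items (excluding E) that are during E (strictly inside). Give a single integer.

1

Target E = [May 19, May 28].
B [May 12, May 14] → before → no.
C [May 2, May 10] → before → no.
F [May 15, May 28] → finished-by → no.
H [May 15, May 19] → meets → no.
J [May 3, May 14] → before → no.
N [May 22, May 24] → during → counts.
P [May 9, May 12] → before → no.
Q [May 4, May 7] → before → no.
U [May 4, May 13] → before → no.
Total: 1.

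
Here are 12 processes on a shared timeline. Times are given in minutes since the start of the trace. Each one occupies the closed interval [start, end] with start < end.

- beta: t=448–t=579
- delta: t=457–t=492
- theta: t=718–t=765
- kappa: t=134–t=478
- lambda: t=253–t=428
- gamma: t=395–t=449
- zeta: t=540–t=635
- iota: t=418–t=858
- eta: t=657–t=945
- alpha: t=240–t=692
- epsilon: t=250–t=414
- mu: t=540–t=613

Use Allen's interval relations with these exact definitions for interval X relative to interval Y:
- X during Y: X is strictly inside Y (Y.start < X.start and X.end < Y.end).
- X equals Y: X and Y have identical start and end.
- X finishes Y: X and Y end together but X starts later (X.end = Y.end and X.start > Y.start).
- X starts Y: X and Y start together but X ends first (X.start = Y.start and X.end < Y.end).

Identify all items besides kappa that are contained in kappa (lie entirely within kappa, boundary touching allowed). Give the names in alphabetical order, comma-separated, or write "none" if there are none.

epsilon, gamma, lambda

Target kappa = [t=134, t=478].
alpha [t=240, t=692] → overlapped-by → no.
beta [t=448, t=579] → overlapped-by → no.
delta [t=457, t=492] → overlapped-by → no.
epsilon [t=250, t=414] → during → yes.
eta [t=657, t=945] → after → no.
gamma [t=395, t=449] → during → yes.
iota [t=418, t=858] → overlapped-by → no.
lambda [t=253, t=428] → during → yes.
mu [t=540, t=613] → after → no.
theta [t=718, t=765] → after → no.
zeta [t=540, t=635] → after → no.
Result: epsilon, gamma, lambda.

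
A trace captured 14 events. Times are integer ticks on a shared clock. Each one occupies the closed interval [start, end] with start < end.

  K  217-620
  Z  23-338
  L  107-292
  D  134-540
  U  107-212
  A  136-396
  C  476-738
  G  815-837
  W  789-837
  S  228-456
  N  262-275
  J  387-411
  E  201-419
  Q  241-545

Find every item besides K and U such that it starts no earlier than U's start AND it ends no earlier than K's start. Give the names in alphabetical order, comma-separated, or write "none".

A, C, D, E, G, J, L, N, Q, S, W

Conditions: its start is no earlier than U's start (X.start >= 107) AND its end is no earlier than K's start (X.end >= 217).
A: start 136 >= 107? ✓; end 396 >= 217? ✓ → yes.
C: start 476 >= 107? ✓; end 738 >= 217? ✓ → yes.
D: start 134 >= 107? ✓; end 540 >= 217? ✓ → yes.
E: start 201 >= 107? ✓; end 419 >= 217? ✓ → yes.
G: start 815 >= 107? ✓; end 837 >= 217? ✓ → yes.
J: start 387 >= 107? ✓; end 411 >= 217? ✓ → yes.
L: start 107 >= 107? ✓; end 292 >= 217? ✓ → yes.
N: start 262 >= 107? ✓; end 275 >= 217? ✓ → yes.
Q: start 241 >= 107? ✓; end 545 >= 217? ✓ → yes.
S: start 228 >= 107? ✓; end 456 >= 217? ✓ → yes.
W: start 789 >= 107? ✓; end 837 >= 217? ✓ → yes.
Z: start 23 >= 107? ✗; end 338 >= 217? ✓ → no.
Result: A, C, D, E, G, J, L, N, Q, S, W.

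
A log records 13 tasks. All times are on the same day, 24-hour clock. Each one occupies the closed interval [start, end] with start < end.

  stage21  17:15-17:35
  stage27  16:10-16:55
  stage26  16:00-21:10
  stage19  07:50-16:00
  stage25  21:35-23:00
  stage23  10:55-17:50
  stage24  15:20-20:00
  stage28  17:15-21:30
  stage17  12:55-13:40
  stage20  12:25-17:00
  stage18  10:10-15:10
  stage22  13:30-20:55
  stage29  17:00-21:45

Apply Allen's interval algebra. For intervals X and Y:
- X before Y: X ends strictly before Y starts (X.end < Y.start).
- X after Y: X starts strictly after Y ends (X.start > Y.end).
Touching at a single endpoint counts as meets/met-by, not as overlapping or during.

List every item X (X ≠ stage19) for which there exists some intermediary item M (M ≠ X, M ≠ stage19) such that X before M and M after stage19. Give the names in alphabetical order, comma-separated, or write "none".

Target stage19 = [07:50, 16:00].
Intermediaries M with M after stage19: stage21, stage25, stage27, stage28, stage29.
Via stage21 — items with X before stage21: stage17, stage18, stage20, stage27.
Via stage25 — items with X before stage25: stage17, stage18, stage20, stage21, stage22, stage23, stage24, stage26, stage27, stage28.
Via stage27 — items with X before stage27: stage17, stage18.
Via stage28 — items with X before stage28: stage17, stage18, stage20, stage27.
Via stage29 — items with X before stage29: stage17, stage18, stage27.
Union: stage17, stage18, stage20, stage21, stage22, stage23, stage24, stage26, stage27, stage28.

stage17, stage18, stage20, stage21, stage22, stage23, stage24, stage26, stage27, stage28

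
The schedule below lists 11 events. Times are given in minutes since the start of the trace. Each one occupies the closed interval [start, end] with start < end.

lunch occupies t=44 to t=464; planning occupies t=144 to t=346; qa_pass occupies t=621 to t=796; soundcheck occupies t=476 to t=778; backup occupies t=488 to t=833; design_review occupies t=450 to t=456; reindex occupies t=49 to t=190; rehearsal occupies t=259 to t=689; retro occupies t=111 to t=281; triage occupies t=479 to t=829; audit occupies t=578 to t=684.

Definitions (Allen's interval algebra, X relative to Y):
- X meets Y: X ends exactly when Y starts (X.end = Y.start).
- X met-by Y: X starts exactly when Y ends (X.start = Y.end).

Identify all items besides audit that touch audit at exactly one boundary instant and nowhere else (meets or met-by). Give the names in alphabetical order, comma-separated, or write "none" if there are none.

none

Target audit = [t=578, t=684].
backup [t=488, t=833] → contains → no.
design_review [t=450, t=456] → before → no.
lunch [t=44, t=464] → before → no.
planning [t=144, t=346] → before → no.
qa_pass [t=621, t=796] → overlapped-by → no.
rehearsal [t=259, t=689] → contains → no.
reindex [t=49, t=190] → before → no.
retro [t=111, t=281] → before → no.
soundcheck [t=476, t=778] → contains → no.
triage [t=479, t=829] → contains → no.
Result: none.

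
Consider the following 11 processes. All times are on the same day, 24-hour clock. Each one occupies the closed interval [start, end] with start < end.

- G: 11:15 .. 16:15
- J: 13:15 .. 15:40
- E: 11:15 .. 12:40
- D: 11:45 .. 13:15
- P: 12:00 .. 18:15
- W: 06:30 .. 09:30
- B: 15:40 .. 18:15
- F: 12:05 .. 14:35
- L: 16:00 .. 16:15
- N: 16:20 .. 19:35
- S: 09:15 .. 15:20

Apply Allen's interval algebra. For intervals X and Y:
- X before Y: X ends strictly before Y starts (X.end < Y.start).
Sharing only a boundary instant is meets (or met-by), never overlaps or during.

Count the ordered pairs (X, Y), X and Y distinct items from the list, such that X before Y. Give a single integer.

26

Checking all 110 ordered pairs for relation 'before'; matching pairs in alphabetical order:
(D, B): D before B ✓
(D, L): D before L ✓
(D, N): D before N ✓
(E, B): E before B ✓
(E, J): E before J ✓
(E, L): E before L ✓
(E, N): E before N ✓
(F, B): F before B ✓
(F, L): F before L ✓
(F, N): F before N ✓
(G, N): G before N ✓
(J, L): J before L ✓
(J, N): J before N ✓
(L, N): L before N ✓
(S, B): S before B ✓
(S, L): S before L ✓
(S, N): S before N ✓
(W, B): W before B ✓
(W, D): W before D ✓
(W, E): W before E ✓
(W, F): W before F ✓
(W, G): W before G ✓
(W, J): W before J ✓
(W, L): W before L ✓
... plus 2 further pairs not listed.
Count: 26.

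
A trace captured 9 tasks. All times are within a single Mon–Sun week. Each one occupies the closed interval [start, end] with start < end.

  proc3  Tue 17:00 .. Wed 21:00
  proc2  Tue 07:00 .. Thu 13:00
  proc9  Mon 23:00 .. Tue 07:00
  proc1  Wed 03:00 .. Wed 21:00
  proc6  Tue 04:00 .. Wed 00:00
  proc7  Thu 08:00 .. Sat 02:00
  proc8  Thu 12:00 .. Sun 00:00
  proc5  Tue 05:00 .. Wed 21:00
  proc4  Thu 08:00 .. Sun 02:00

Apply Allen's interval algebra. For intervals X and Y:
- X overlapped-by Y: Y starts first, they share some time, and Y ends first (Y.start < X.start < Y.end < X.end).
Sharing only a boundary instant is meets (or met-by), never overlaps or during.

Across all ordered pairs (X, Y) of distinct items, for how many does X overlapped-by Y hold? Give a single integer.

10

Checking all 72 ordered pairs for relation 'overlapped-by'; matching pairs in alphabetical order:
(proc2, proc5): proc2 overlapped-by proc5 ✓
(proc2, proc6): proc2 overlapped-by proc6 ✓
(proc3, proc6): proc3 overlapped-by proc6 ✓
(proc4, proc2): proc4 overlapped-by proc2 ✓
(proc5, proc6): proc5 overlapped-by proc6 ✓
(proc5, proc9): proc5 overlapped-by proc9 ✓
(proc6, proc9): proc6 overlapped-by proc9 ✓
(proc7, proc2): proc7 overlapped-by proc2 ✓
(proc8, proc2): proc8 overlapped-by proc2 ✓
(proc8, proc7): proc8 overlapped-by proc7 ✓
Count: 10.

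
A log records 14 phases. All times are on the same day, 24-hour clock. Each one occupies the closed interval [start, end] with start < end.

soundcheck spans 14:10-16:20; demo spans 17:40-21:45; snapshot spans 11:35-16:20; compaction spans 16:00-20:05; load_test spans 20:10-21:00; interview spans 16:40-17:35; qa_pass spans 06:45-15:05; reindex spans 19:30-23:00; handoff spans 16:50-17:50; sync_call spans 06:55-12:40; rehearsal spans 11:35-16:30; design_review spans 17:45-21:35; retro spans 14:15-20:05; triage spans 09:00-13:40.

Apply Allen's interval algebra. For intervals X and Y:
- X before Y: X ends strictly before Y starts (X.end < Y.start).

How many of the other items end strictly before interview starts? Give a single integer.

Target interview = [16:40, 17:35].
compaction [16:00, 20:05] → contains → no.
demo [17:40, 21:45] → after → no.
design_review [17:45, 21:35] → after → no.
handoff [16:50, 17:50] → overlapped-by → no.
load_test [20:10, 21:00] → after → no.
qa_pass [06:45, 15:05] → before → counts.
rehearsal [11:35, 16:30] → before → counts.
reindex [19:30, 23:00] → after → no.
retro [14:15, 20:05] → contains → no.
snapshot [11:35, 16:20] → before → counts.
soundcheck [14:10, 16:20] → before → counts.
sync_call [06:55, 12:40] → before → counts.
triage [09:00, 13:40] → before → counts.
Total: 6.

6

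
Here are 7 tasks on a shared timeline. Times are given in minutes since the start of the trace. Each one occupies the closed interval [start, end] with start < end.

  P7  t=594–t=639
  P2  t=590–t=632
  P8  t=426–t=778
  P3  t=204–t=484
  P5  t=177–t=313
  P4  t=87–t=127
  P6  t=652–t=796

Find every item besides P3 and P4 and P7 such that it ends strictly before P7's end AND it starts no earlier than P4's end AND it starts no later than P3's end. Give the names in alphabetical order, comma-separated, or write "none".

P5

Conditions: its end is strictly before P7's end (X.end < t=639) AND its start is no earlier than P4's end (X.start >= t=127) AND its start is no later than P3's end (X.start <= t=484).
P2: end t=632 < t=639? ✓; start t=590 >= t=127? ✓; start t=590 <= t=484? ✗ → no.
P5: end t=313 < t=639? ✓; start t=177 >= t=127? ✓; start t=177 <= t=484? ✓ → yes.
P6: end t=796 < t=639? ✗; start t=652 >= t=127? ✓; start t=652 <= t=484? ✗ → no.
P8: end t=778 < t=639? ✗; start t=426 >= t=127? ✓; start t=426 <= t=484? ✓ → no.
Result: P5.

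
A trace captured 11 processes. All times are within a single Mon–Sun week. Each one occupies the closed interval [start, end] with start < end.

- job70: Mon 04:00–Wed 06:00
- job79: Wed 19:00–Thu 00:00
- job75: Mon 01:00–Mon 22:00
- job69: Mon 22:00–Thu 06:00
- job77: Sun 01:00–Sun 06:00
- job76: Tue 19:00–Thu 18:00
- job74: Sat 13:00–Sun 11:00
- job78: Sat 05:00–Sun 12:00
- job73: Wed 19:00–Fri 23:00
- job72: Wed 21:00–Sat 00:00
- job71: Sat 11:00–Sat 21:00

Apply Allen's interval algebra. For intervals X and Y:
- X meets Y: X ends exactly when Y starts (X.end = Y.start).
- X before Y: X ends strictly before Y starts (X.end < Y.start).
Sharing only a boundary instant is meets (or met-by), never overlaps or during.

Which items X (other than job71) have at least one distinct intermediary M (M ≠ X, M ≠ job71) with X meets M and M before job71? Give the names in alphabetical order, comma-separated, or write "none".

job75

Target job71 = [Sat 11:00, Sat 21:00].
Intermediaries M with M before job71: job69, job70, job72, job73, job75, job76, job79.
Via job69 — items with X meets job69: job75.
Via job70 — items with X meets job70: none.
Via job72 — items with X meets job72: none.
Via job73 — items with X meets job73: none.
Via job75 — items with X meets job75: none.
Via job76 — items with X meets job76: none.
Via job79 — items with X meets job79: none.
Union: job75.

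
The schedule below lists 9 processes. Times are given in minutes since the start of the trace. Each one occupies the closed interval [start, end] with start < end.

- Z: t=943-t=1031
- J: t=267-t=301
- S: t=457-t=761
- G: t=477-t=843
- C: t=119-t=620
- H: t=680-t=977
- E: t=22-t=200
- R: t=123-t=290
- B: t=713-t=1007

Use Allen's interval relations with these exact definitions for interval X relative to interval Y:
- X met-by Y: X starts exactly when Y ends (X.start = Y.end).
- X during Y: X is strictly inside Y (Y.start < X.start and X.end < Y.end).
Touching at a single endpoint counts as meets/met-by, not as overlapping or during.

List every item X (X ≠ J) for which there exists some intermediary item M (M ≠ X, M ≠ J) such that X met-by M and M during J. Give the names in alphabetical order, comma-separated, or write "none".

none

Target J = [t=267, t=301].
Intermediaries M with M during J: none.
Union: none.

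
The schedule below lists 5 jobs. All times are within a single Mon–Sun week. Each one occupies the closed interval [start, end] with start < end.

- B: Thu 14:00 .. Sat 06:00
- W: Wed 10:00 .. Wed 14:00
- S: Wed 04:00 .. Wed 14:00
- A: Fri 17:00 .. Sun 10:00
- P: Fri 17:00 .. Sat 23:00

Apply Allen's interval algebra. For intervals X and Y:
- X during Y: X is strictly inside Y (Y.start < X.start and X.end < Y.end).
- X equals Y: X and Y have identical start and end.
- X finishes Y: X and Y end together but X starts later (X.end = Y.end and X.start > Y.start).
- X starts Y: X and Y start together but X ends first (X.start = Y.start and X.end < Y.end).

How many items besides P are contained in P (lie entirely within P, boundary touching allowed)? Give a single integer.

0

Target P = [Fri 17:00, Sat 23:00].
A [Fri 17:00, Sun 10:00] → started-by → no.
B [Thu 14:00, Sat 06:00] → overlaps → no.
S [Wed 04:00, Wed 14:00] → before → no.
W [Wed 10:00, Wed 14:00] → before → no.
Total: 0.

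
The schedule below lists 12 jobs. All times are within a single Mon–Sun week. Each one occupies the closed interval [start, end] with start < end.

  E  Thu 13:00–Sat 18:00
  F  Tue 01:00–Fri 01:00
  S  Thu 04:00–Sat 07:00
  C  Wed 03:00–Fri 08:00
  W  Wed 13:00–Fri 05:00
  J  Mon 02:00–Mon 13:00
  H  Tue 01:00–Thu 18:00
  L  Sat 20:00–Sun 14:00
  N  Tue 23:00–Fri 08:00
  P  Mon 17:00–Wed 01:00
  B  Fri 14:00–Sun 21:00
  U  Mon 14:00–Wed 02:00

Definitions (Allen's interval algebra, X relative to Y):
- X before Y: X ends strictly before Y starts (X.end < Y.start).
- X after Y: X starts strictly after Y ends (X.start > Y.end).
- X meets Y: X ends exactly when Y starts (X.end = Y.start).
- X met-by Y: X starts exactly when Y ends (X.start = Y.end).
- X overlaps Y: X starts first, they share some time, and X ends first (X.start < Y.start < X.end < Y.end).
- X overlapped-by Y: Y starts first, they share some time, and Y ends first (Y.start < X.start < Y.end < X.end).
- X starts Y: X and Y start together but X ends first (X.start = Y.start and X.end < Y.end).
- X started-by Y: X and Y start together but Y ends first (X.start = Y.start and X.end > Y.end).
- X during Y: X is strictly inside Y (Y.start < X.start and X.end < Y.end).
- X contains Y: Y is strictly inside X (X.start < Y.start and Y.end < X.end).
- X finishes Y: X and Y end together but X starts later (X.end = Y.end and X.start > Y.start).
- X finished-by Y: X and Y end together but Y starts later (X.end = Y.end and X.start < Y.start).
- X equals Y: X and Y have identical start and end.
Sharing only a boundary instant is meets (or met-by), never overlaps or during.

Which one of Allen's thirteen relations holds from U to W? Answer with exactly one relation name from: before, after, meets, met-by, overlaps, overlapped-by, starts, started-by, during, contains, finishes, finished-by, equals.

U = [Mon 14:00, Wed 02:00]; W = [Wed 13:00, Fri 05:00].
Compare endpoints: U.start < W.start, U.start < W.end, U.end < W.start, U.end < W.end.
That pattern is 'before'.

before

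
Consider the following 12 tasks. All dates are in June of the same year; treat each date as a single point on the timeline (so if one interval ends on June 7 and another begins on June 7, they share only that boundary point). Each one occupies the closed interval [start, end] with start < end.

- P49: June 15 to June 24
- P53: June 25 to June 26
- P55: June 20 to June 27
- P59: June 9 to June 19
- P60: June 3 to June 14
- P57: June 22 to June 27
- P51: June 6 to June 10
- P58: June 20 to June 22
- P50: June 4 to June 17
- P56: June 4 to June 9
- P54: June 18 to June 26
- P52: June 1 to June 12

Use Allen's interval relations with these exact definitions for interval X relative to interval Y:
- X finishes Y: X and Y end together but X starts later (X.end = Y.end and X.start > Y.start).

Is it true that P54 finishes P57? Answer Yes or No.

P54 = [June 18, June 26], P57 = [June 22, June 27].
Actual relation of P54 to P57: overlaps.
Asked whether 'finishes' holds → No.

No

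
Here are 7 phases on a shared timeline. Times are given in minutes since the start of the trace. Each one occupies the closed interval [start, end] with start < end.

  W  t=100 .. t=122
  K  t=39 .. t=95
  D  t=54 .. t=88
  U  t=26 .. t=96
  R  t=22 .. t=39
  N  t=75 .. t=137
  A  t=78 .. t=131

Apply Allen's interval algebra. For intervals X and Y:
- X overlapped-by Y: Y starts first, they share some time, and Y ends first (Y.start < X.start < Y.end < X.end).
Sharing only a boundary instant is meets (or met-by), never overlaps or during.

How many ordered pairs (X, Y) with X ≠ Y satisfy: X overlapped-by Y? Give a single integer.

Checking all 42 ordered pairs for relation 'overlapped-by'; matching pairs in alphabetical order:
(A, D): A overlapped-by D ✓
(A, K): A overlapped-by K ✓
(A, U): A overlapped-by U ✓
(N, D): N overlapped-by D ✓
(N, K): N overlapped-by K ✓
(N, U): N overlapped-by U ✓
(U, R): U overlapped-by R ✓
Count: 7.

7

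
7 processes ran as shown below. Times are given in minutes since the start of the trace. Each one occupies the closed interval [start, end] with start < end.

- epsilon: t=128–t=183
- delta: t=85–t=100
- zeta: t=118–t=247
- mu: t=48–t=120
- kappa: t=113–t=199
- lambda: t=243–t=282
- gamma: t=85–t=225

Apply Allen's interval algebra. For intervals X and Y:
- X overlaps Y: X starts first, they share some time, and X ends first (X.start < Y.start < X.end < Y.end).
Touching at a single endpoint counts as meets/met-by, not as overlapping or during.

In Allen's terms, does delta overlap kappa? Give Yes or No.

No

delta = [t=85, t=100], kappa = [t=113, t=199].
Actual relation of delta to kappa: before.
Asked whether 'overlaps' holds → No.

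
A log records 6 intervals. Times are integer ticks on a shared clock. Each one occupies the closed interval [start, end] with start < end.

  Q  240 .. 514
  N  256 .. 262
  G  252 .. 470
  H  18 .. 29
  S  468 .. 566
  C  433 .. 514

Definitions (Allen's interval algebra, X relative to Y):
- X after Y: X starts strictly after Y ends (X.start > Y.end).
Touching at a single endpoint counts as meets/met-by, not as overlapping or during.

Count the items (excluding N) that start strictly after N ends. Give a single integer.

Target N = [256, 262].
C [433, 514] → after → counts.
G [252, 470] → contains → no.
H [18, 29] → before → no.
Q [240, 514] → contains → no.
S [468, 566] → after → counts.
Total: 2.

2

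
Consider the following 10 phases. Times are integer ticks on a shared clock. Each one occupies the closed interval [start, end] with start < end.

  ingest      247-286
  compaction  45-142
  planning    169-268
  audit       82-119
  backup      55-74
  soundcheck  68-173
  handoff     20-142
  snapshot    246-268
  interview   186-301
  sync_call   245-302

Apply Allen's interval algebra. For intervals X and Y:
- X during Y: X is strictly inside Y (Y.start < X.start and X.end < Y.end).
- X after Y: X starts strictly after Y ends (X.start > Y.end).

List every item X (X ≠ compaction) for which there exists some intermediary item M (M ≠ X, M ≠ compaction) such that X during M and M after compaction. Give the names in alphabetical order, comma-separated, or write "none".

ingest, snapshot

Target compaction = [45, 142].
Intermediaries M with M after compaction: ingest, interview, planning, snapshot, sync_call.
Via ingest — items with X during ingest: none.
Via interview — items with X during interview: ingest, snapshot.
Via planning — items with X during planning: none.
Via snapshot — items with X during snapshot: none.
Via sync_call — items with X during sync_call: ingest, snapshot.
Union: ingest, snapshot.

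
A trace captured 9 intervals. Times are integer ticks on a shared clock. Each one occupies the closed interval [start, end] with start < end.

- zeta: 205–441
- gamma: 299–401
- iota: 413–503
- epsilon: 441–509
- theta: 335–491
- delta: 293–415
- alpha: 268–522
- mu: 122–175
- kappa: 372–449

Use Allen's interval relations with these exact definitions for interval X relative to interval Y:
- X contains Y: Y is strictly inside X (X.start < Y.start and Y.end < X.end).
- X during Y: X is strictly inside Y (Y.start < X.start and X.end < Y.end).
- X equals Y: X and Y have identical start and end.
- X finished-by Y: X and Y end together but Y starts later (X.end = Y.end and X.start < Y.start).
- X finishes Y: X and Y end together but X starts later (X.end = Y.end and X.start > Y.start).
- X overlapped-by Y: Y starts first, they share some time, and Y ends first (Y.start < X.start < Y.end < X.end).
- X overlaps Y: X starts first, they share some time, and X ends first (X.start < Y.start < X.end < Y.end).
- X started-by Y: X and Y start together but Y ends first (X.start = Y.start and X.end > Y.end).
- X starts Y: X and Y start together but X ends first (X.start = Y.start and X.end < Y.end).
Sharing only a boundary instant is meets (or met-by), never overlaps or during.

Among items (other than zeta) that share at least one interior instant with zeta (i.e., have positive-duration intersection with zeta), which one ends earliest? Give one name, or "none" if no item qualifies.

Target zeta = [205, 441].
alpha [268, 522] → overlapped-by → candidate.
delta [293, 415] → during → candidate.
epsilon [441, 509] → met-by → excluded.
gamma [299, 401] → during → candidate.
iota [413, 503] → overlapped-by → candidate.
kappa [372, 449] → overlapped-by → candidate.
mu [122, 175] → before → excluded.
theta [335, 491] → overlapped-by → candidate.
Among candidates, earliest end is 401 → gamma.

gamma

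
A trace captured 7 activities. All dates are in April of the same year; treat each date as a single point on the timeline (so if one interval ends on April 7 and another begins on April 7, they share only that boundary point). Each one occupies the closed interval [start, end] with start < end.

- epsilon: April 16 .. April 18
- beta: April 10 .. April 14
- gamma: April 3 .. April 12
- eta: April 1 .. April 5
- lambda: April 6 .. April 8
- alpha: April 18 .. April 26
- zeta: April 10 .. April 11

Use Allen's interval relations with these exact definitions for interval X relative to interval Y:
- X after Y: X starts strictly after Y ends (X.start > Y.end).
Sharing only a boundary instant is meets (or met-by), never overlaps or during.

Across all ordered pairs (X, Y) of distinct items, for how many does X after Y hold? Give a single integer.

Checking all 42 ordered pairs for relation 'after'; matching pairs in alphabetical order:
(alpha, beta): alpha after beta ✓
(alpha, eta): alpha after eta ✓
(alpha, gamma): alpha after gamma ✓
(alpha, lambda): alpha after lambda ✓
(alpha, zeta): alpha after zeta ✓
(beta, eta): beta after eta ✓
(beta, lambda): beta after lambda ✓
(epsilon, beta): epsilon after beta ✓
(epsilon, eta): epsilon after eta ✓
(epsilon, gamma): epsilon after gamma ✓
(epsilon, lambda): epsilon after lambda ✓
(epsilon, zeta): epsilon after zeta ✓
(lambda, eta): lambda after eta ✓
(zeta, eta): zeta after eta ✓
(zeta, lambda): zeta after lambda ✓
Count: 15.

15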